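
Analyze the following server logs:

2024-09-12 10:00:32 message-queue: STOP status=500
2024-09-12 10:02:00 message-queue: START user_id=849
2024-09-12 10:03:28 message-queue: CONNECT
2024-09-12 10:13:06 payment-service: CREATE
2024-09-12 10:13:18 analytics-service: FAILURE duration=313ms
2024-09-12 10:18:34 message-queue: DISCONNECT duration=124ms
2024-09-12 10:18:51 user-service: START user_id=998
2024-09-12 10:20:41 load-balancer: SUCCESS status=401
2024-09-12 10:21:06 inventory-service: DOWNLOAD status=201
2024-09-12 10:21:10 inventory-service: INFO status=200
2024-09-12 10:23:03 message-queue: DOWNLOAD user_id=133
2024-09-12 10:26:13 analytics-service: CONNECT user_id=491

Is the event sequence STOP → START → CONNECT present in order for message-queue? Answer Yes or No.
Yes

To verify sequence order:

1. Find all events in sequence STOP → START → CONNECT for message-queue
2. Extract their timestamps
3. Check if timestamps are in ascending order
4. Result: Yes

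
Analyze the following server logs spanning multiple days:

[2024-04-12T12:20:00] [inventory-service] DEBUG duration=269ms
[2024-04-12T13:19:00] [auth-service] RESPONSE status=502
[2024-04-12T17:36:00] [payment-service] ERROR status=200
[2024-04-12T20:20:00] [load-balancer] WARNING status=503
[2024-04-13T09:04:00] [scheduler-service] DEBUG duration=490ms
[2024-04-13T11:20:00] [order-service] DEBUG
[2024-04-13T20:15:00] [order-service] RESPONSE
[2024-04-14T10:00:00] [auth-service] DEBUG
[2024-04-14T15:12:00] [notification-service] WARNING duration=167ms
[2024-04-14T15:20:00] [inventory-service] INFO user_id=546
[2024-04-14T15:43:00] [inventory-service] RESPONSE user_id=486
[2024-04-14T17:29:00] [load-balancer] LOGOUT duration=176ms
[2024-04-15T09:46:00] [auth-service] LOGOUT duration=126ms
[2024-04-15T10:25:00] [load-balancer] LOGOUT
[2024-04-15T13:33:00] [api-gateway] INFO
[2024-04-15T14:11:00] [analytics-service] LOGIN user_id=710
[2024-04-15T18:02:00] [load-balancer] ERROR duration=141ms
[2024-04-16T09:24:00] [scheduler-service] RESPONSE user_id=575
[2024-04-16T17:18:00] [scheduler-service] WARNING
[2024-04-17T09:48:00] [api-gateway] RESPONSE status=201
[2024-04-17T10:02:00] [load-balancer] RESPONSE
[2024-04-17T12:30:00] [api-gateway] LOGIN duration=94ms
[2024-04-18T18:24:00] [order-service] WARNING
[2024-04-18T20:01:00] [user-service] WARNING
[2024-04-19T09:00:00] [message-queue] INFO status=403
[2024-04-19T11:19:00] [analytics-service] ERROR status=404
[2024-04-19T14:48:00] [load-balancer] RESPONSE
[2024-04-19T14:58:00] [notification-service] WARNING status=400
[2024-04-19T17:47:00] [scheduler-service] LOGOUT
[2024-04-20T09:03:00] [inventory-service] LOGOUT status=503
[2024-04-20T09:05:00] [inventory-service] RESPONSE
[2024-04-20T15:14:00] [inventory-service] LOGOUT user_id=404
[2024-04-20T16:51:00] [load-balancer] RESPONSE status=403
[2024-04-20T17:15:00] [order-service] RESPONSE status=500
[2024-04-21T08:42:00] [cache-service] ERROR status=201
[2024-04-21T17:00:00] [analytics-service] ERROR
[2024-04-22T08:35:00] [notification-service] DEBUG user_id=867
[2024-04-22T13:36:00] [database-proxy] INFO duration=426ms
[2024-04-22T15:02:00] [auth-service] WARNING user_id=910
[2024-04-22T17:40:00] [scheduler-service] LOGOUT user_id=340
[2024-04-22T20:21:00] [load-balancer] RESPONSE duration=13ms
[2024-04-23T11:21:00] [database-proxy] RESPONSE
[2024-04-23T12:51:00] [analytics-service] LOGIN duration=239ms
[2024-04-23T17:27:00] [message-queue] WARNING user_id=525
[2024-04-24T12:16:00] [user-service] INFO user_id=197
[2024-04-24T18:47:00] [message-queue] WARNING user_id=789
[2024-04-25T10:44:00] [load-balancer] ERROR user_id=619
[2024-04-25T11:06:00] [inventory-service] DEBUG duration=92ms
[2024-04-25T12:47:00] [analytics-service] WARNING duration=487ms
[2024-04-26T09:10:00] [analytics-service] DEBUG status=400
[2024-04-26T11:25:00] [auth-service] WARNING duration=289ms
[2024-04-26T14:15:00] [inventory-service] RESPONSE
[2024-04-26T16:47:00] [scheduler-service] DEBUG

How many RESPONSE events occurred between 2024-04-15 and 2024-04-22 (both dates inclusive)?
8

To filter by date range:

1. Date range: 2024-04-15 through 2024-04-22, both dates inclusive
2. Filter for RESPONSE events whose date falls in this range
3. Count matching events: 8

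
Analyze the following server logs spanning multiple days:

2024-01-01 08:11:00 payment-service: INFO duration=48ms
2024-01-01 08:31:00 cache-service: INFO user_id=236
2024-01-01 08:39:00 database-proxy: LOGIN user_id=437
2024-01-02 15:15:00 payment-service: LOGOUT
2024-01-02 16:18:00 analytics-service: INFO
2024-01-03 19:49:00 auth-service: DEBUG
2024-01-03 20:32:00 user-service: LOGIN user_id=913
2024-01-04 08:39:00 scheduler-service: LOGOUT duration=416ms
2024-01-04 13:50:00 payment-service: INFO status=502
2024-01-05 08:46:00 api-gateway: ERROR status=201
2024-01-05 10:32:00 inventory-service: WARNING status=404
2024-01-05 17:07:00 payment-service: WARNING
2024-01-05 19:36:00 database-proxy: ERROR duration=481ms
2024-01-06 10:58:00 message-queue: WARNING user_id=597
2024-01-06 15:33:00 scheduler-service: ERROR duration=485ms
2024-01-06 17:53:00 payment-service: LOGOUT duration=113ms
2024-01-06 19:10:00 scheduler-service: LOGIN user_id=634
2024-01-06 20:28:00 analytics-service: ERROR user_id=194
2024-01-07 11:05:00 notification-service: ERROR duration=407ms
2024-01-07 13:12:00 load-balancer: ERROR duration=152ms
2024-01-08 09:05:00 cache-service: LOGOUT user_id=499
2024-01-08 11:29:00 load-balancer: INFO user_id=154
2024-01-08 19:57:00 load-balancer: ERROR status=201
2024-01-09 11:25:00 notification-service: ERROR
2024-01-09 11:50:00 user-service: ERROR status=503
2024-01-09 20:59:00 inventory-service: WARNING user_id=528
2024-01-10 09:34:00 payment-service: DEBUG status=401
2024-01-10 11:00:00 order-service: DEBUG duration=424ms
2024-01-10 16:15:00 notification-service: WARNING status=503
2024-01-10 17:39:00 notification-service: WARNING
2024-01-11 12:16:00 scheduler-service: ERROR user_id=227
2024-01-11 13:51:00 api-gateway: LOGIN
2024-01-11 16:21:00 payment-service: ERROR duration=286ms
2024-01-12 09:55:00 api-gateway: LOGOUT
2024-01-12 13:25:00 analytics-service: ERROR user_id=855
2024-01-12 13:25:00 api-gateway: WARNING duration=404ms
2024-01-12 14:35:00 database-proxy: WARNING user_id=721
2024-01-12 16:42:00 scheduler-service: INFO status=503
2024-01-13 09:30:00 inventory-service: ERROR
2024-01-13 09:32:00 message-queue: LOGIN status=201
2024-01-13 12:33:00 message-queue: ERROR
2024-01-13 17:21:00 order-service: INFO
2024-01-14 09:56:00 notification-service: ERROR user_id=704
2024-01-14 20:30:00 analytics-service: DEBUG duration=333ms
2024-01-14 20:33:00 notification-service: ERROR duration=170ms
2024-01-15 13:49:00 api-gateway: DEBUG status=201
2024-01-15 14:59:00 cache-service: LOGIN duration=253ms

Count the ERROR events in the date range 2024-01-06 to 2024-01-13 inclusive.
12

To filter by date range:

1. Date range: 2024-01-06 through 2024-01-13, both dates inclusive
2. Filter for ERROR events whose date falls in this range
3. Count matching events: 12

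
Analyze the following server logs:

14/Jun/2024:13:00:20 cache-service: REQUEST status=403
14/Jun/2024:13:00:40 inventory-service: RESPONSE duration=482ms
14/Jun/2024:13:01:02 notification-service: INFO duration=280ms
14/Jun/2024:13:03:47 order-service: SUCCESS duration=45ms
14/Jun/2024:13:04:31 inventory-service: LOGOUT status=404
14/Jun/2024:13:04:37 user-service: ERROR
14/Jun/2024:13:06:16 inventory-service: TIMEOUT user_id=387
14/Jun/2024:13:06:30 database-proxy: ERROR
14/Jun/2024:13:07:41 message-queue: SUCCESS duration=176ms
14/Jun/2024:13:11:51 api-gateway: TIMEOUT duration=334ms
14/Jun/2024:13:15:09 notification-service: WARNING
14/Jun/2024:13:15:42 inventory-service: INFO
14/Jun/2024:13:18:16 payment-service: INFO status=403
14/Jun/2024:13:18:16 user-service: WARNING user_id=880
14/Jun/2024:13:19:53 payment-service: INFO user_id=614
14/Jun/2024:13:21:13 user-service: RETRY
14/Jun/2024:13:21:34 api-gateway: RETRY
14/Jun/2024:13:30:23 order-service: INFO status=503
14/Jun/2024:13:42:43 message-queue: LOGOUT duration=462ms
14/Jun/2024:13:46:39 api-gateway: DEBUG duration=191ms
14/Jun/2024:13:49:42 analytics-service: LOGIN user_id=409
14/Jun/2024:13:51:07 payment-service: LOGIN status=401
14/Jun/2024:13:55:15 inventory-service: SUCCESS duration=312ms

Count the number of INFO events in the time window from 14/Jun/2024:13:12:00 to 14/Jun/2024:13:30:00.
3

To count events in the time window:

1. Window boundaries: 14/Jun/2024:13:12:00 to 14/Jun/2024:13:30:00
2. Filter for INFO events within this window
3. Count matching events: 3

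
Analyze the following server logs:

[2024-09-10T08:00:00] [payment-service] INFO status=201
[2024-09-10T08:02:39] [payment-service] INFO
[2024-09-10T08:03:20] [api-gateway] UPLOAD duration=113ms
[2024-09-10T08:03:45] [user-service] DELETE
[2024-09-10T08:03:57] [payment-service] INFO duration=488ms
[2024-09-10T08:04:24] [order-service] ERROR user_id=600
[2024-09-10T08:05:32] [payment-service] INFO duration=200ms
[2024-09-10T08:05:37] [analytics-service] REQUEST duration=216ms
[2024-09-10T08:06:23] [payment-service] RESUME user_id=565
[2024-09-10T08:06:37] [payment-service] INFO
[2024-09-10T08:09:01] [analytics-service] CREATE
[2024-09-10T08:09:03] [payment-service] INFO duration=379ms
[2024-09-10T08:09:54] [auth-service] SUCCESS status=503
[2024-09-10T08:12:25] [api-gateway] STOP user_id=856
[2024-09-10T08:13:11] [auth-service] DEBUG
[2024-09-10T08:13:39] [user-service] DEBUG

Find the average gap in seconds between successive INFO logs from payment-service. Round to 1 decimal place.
108.6

To calculate average interval:

1. Find all INFO events for payment-service in order
2. Calculate time gaps between consecutive events
3. Compute mean of gaps: 543 / 5 = 108.6 seconds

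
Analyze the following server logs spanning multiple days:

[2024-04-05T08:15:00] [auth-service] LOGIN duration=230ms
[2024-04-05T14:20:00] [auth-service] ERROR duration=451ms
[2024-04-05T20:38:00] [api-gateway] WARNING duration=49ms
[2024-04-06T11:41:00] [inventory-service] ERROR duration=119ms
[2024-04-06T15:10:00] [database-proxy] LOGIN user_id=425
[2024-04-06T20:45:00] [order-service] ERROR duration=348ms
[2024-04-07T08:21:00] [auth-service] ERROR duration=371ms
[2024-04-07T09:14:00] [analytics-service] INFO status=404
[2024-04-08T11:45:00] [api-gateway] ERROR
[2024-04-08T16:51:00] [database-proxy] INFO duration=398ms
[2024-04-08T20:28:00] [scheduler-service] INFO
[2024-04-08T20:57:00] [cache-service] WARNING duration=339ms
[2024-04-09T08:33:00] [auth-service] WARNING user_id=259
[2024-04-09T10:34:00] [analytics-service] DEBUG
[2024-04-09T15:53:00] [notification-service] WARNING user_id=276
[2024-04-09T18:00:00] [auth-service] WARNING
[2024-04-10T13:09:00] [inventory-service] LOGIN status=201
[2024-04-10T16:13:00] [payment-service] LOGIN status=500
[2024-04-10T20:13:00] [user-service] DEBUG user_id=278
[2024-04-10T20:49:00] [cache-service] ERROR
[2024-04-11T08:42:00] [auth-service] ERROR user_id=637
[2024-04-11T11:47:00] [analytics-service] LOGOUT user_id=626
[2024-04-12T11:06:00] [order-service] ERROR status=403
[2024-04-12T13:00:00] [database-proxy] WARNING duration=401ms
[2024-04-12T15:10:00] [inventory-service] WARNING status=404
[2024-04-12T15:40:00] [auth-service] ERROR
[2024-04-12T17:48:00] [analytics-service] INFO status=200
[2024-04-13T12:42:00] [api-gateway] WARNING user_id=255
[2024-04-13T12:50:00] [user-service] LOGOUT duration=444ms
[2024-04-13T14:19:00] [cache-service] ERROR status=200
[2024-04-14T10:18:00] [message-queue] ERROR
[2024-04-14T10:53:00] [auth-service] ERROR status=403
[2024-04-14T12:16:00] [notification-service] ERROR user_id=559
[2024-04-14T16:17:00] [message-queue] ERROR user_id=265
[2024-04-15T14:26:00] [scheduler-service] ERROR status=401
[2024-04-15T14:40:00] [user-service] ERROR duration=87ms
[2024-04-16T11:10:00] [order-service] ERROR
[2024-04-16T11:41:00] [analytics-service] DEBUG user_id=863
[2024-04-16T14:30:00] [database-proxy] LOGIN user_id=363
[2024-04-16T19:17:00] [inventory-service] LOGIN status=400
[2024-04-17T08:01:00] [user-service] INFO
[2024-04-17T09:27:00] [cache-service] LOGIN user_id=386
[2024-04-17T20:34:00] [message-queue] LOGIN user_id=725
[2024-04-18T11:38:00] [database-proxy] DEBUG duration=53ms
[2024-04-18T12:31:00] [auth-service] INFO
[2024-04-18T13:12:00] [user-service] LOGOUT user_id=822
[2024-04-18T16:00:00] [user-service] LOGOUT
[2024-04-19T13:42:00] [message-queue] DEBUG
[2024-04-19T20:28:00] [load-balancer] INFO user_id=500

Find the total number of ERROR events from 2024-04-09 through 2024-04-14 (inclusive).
9

To filter by date range:

1. Date range: 2024-04-09 through 2024-04-14, both dates inclusive
2. Filter for ERROR events whose date falls in this range
3. Count matching events: 9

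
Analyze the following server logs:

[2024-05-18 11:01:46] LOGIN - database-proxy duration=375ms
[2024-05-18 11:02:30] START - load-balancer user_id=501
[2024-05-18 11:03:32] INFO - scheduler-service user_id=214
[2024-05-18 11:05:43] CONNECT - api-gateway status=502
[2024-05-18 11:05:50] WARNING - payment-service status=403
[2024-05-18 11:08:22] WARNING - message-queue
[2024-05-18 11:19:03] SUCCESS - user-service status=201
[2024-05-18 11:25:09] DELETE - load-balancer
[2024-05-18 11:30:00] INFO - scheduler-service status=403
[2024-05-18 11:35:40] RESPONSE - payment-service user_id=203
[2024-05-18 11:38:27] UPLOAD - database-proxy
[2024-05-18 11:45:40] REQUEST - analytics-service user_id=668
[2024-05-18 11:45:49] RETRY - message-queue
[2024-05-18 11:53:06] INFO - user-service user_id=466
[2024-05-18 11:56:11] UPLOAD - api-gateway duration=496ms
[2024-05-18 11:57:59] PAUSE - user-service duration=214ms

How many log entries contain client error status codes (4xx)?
2

To find matching entries:

1. Pattern to match: client error status codes (4xx)
2. Scan each log entry for the pattern
3. Count matches: 2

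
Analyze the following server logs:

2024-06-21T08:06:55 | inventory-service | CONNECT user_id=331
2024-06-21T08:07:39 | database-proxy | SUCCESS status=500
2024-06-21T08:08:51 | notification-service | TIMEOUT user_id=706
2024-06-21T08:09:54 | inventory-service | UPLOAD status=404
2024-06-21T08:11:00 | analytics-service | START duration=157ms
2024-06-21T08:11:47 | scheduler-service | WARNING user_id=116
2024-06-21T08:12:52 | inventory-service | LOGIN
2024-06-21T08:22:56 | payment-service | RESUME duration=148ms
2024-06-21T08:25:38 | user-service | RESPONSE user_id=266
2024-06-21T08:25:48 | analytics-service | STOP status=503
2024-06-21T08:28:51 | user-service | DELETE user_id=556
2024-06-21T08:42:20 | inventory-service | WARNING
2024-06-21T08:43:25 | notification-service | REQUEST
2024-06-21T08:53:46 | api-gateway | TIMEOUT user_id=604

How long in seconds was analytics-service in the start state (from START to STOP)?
888

To calculate state duration:

1. Find START event for analytics-service: 2024-06-21T08:11:00
2. Find STOP event for analytics-service: 2024-06-21T08:25:48
3. Calculate duration: 2024-06-21T08:25:48 - 2024-06-21T08:11:00 = 888 seconds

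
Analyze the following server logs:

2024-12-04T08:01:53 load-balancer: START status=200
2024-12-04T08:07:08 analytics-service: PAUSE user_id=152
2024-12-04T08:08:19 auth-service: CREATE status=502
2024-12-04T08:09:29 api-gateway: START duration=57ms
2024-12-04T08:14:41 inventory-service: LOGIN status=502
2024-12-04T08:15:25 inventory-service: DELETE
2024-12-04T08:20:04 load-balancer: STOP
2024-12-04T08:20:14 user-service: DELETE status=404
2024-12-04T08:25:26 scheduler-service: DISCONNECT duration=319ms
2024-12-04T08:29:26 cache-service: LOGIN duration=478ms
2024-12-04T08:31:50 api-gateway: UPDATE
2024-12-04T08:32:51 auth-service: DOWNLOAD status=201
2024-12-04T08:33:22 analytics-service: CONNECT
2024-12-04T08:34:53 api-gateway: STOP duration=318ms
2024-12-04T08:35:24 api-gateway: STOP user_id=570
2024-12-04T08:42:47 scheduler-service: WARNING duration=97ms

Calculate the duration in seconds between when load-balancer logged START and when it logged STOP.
1091

To find the time between events:

1. Locate the first START event for load-balancer: 2024-12-04T08:01:53
2. Locate the first STOP event for load-balancer: 2024-12-04T08:20:04
3. Calculate the difference: 2024-12-04T08:20:04 - 2024-12-04T08:01:53 = 1091 seconds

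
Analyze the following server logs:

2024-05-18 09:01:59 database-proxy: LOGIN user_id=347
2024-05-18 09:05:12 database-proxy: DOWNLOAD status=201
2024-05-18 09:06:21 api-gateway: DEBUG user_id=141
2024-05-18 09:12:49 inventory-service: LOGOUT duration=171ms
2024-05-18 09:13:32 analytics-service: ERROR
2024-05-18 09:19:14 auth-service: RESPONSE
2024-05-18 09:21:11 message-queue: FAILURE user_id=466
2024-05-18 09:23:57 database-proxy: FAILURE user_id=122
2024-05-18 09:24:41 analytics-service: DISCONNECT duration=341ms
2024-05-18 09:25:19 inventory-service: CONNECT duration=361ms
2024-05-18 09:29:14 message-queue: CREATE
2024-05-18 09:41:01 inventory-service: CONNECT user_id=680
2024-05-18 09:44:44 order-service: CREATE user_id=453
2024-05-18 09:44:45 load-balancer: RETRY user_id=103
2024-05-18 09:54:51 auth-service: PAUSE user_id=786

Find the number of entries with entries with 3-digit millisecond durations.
3

To find matching entries:

1. Pattern to match: entries with 3-digit millisecond durations
2. Scan each log entry for the pattern
3. Count matches: 3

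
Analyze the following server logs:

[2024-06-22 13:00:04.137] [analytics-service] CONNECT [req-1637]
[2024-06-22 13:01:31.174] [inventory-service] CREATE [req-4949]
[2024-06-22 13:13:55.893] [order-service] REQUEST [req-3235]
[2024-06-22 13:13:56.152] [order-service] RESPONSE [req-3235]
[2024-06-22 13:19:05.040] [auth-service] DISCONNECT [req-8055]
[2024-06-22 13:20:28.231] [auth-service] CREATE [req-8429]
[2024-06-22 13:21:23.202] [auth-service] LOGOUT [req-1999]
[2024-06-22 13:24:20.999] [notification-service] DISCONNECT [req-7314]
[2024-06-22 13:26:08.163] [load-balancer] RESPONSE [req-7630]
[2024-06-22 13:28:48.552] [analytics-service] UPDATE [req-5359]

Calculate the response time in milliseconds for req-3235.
259

To calculate latency:

1. Find REQUEST with id req-3235: 2024-06-22 13:13:55.893
2. Find RESPONSE with id req-3235: 2024-06-22 13:13:56.152
3. Latency: 2024-06-22 13:13:56.152 - 2024-06-22 13:13:55.893 = 259ms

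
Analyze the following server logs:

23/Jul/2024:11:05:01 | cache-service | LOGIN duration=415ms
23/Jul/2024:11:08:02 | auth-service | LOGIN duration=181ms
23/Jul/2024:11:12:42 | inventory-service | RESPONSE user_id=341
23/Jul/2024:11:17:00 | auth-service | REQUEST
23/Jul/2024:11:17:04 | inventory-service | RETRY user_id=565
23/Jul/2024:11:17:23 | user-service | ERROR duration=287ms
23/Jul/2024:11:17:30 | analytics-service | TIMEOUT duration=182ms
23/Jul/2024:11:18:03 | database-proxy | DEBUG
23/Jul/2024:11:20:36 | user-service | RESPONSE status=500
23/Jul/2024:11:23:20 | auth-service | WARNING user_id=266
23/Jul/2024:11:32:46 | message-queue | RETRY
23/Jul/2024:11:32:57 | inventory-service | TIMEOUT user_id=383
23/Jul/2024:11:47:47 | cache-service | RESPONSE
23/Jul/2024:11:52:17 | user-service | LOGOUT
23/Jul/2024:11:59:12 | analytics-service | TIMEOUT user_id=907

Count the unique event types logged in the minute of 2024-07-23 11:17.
4

To count unique event types:

1. Filter events in the minute starting at 2024-07-23 11:17
2. Extract event types from matching entries
3. Count unique types: 4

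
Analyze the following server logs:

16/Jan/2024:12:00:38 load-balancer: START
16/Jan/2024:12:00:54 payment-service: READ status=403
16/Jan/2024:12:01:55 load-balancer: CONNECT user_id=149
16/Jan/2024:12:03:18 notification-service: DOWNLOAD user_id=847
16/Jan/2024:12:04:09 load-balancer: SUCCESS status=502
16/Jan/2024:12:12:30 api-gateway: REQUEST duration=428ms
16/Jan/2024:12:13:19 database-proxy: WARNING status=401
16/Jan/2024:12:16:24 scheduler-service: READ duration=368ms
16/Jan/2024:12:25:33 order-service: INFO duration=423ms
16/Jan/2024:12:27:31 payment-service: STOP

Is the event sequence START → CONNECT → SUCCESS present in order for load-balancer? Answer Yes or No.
Yes

To verify sequence order:

1. Find all events in sequence START → CONNECT → SUCCESS for load-balancer
2. Extract their timestamps
3. Check if timestamps are in ascending order
4. Result: Yes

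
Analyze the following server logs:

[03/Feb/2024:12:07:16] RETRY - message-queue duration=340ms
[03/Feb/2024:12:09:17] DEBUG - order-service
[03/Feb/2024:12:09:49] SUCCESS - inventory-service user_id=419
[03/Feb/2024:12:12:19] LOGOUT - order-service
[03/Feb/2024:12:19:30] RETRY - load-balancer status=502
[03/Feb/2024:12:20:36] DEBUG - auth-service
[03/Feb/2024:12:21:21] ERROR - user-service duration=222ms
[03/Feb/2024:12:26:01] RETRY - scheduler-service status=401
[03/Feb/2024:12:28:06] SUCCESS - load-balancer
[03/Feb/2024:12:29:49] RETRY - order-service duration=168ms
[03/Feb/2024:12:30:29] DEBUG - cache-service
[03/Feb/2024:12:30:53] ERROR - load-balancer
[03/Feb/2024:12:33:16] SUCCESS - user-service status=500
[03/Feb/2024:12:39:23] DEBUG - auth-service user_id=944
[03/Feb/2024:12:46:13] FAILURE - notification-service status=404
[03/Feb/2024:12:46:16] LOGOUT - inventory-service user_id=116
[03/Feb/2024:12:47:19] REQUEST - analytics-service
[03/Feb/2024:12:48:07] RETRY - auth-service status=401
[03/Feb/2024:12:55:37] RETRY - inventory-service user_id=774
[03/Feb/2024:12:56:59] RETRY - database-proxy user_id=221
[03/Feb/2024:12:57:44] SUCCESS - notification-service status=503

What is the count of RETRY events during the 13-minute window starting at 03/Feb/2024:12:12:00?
1

To count events in the time window:

1. Window boundaries: 03/Feb/2024:12:12:00 to 03/Feb/2024:12:25:00
2. Filter for RETRY events within this window
3. Count matching events: 1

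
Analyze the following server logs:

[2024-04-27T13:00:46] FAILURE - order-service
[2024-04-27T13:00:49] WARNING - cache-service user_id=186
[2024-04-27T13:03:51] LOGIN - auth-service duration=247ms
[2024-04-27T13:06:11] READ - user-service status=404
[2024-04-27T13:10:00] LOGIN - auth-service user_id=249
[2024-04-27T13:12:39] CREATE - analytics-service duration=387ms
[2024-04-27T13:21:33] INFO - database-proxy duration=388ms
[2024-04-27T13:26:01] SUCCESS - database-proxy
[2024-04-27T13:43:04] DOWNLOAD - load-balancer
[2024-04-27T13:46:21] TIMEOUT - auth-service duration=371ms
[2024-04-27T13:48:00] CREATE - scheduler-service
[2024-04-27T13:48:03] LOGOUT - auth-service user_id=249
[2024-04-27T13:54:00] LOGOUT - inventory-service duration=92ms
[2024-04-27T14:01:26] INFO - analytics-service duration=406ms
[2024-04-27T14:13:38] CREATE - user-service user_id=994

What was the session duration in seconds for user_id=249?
2283

To calculate session duration:

1. Find LOGIN event for user_id=249: 2024-04-27T13:10:00
2. Find LOGOUT event for user_id=249: 2024-04-27T13:48:03
3. Session duration: 2024-04-27T13:48:03 - 2024-04-27T13:10:00 = 2283 seconds (38 minutes)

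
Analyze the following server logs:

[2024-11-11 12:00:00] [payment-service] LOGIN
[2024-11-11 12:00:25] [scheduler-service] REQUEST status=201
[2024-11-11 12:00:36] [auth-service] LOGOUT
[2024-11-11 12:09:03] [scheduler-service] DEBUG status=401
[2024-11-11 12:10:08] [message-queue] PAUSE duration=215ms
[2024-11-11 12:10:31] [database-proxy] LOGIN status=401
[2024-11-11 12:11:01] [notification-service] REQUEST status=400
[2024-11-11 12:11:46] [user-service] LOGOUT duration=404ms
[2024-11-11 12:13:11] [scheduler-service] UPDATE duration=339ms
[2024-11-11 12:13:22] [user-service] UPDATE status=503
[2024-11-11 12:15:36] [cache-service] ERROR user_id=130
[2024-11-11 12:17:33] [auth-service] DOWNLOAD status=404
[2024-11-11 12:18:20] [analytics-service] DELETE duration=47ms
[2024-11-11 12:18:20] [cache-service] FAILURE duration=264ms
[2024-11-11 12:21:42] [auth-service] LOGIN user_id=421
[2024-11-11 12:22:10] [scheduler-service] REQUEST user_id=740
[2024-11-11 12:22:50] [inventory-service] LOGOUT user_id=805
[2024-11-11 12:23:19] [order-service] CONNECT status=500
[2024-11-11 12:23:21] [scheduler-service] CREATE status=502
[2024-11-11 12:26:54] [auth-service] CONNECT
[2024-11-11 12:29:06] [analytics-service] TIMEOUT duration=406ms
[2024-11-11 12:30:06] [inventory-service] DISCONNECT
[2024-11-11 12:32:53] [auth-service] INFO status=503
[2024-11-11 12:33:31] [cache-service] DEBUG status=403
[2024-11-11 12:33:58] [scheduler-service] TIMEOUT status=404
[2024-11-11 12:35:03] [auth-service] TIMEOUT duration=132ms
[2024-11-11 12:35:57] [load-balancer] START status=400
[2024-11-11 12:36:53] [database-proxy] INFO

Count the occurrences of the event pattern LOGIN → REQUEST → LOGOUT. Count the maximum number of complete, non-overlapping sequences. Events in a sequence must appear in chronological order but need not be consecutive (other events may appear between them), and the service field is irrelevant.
3

To count sequences:

1. Look for pattern: LOGIN → REQUEST → LOGOUT
2. Greedily scan the log in chronological order, matching each sequence element in turn (ignoring service)
3. Each time the full pattern completes, increment the count and restart matching from the next event
4. Complete non-overlapping sequences found: 3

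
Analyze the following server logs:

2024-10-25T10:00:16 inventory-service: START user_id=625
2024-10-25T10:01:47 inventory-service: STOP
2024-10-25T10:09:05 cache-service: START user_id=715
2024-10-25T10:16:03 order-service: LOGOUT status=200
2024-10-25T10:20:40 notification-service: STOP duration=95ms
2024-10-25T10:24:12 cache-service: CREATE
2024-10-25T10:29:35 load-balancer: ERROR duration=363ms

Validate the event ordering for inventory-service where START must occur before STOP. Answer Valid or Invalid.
Valid

To validate ordering:

1. Required order: START → STOP
2. Rule: START must occur before STOP
3. Check actual order of events for inventory-service
4. Result: Valid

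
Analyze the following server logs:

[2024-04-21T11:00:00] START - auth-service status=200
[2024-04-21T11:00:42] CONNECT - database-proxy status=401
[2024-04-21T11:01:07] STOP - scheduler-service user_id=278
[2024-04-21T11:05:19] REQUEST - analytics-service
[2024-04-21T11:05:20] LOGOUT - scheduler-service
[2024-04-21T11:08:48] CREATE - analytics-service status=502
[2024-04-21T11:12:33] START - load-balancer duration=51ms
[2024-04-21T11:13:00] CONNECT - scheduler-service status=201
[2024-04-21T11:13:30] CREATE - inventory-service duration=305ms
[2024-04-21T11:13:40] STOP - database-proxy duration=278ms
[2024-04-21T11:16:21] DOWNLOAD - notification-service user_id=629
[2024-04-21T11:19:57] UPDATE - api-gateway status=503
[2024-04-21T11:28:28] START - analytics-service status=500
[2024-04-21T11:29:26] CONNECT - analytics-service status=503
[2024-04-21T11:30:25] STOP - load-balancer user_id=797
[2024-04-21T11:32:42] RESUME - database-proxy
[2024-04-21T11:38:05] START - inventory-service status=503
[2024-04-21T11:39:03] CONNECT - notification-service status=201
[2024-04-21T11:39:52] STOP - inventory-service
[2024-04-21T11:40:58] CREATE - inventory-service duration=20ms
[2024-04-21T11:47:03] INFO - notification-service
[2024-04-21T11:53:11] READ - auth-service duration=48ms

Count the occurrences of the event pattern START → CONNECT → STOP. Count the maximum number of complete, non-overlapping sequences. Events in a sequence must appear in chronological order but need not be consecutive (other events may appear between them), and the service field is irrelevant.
4

To count sequences:

1. Look for pattern: START → CONNECT → STOP
2. Greedily scan the log in chronological order, matching each sequence element in turn (ignoring service)
3. Each time the full pattern completes, increment the count and restart matching from the next event
4. Complete non-overlapping sequences found: 4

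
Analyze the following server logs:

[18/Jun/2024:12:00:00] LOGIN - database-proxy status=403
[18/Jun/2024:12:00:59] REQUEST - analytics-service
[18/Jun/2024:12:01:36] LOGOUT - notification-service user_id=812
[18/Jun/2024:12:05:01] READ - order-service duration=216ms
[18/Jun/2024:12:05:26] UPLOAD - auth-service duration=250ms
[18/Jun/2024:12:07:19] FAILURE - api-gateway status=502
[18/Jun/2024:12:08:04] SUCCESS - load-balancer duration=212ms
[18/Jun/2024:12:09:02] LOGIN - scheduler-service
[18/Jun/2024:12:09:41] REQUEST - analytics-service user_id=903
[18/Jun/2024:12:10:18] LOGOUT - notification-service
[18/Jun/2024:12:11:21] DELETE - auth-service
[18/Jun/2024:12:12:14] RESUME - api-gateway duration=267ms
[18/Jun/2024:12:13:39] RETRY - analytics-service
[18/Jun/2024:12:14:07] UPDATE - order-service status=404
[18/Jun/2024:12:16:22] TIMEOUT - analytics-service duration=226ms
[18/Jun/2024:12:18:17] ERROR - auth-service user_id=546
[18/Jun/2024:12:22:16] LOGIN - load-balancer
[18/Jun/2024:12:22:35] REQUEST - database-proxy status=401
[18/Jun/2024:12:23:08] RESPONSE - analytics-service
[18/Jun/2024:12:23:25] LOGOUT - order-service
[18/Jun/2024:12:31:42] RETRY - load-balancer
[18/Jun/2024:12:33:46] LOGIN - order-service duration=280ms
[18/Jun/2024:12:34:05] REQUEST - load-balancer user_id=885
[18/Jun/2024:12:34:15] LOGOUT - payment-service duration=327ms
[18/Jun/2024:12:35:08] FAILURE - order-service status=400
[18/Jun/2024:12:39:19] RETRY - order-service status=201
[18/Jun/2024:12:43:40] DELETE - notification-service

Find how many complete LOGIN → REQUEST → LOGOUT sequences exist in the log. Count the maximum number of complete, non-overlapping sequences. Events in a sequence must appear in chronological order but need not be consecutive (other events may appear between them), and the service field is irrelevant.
4

To count sequences:

1. Look for pattern: LOGIN → REQUEST → LOGOUT
2. Greedily scan the log in chronological order, matching each sequence element in turn (ignoring service)
3. Each time the full pattern completes, increment the count and restart matching from the next event
4. Complete non-overlapping sequences found: 4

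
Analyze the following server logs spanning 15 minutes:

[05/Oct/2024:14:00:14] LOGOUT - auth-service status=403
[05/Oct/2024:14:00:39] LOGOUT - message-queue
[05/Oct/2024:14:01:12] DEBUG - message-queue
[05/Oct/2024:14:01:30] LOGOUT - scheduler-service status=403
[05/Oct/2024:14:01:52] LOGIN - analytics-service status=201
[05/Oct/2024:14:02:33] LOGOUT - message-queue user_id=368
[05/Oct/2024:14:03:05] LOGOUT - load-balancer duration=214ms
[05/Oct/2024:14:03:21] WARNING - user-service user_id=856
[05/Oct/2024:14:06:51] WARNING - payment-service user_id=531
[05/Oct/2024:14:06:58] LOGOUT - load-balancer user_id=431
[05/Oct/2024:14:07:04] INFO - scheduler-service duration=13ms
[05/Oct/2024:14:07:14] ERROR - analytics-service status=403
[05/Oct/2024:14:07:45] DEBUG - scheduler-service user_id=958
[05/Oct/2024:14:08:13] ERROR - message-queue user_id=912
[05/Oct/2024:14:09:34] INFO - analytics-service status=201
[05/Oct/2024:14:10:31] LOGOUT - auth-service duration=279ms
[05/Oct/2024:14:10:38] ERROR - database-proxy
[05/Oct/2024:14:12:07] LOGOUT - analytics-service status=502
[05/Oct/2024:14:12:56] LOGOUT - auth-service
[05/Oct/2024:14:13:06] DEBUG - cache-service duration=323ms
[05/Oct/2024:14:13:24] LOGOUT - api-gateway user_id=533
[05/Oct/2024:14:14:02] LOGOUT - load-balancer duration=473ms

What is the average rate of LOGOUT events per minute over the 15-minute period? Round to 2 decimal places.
0.73

To calculate the rate:

1. Count total LOGOUT events: 11
2. Total time period: 15 minutes
3. Rate = 11 / 15 = 0.73 events per minute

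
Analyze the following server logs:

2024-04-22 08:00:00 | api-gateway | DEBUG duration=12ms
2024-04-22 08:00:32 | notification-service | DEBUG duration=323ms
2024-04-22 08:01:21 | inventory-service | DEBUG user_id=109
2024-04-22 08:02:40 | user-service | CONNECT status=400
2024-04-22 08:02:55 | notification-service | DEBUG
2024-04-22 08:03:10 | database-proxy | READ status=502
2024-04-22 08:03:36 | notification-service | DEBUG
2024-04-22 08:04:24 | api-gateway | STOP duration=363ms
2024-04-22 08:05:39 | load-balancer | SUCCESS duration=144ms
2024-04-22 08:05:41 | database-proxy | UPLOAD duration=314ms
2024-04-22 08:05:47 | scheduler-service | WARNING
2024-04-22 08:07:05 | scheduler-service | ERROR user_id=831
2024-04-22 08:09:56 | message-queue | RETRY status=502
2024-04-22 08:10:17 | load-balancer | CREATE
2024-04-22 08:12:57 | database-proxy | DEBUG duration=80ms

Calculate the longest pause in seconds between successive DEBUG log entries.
561

To find the longest gap:

1. Extract all DEBUG events in chronological order
2. Calculate time differences between consecutive events
3. Find the maximum difference
4. Longest gap: 561 seconds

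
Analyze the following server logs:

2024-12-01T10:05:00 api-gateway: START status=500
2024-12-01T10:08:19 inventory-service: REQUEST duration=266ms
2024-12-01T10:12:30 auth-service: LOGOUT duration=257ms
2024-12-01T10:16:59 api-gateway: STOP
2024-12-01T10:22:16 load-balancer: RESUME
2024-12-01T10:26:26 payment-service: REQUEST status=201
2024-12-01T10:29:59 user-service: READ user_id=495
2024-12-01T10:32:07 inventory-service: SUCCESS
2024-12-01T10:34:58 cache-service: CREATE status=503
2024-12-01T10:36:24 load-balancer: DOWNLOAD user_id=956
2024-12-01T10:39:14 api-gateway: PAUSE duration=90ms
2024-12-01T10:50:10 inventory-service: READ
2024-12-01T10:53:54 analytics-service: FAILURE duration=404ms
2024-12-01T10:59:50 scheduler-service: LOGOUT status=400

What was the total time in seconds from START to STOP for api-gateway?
719

To calculate state duration:

1. Find START event for api-gateway: 2024-12-01T10:05:00
2. Find STOP event for api-gateway: 2024-12-01T10:16:59
3. Calculate duration: 2024-12-01T10:16:59 - 2024-12-01T10:05:00 = 719 seconds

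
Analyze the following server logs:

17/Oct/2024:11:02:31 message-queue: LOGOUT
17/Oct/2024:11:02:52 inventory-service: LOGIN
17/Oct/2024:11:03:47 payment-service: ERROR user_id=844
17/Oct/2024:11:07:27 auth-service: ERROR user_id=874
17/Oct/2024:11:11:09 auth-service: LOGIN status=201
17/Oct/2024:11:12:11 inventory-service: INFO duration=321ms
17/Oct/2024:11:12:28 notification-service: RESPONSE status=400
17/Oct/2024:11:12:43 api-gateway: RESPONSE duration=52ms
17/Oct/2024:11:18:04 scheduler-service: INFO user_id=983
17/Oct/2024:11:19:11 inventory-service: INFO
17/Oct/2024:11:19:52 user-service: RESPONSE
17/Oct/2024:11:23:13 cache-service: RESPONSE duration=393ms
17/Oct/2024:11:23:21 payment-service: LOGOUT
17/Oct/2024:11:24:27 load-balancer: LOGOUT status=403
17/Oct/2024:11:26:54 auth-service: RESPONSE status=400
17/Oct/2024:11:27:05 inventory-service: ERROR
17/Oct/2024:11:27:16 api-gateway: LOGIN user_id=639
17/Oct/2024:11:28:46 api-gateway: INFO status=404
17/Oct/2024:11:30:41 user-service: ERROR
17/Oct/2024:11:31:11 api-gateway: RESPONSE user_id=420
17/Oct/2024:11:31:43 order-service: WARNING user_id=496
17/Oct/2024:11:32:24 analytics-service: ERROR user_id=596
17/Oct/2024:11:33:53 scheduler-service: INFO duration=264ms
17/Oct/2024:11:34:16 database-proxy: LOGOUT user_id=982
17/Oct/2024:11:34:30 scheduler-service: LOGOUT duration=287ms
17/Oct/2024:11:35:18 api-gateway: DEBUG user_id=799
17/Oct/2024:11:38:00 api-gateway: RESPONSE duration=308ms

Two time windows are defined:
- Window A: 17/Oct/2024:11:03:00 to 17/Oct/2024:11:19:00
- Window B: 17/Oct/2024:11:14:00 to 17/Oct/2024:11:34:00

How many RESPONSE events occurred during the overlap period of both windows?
0

To find overlap events:

1. Window A: 17/Oct/2024:11:03:00 to 17/Oct/2024:11:19:00
2. Window B: 17/Oct/2024:11:14:00 to 17/Oct/2024:11:34:00
3. Overlap period: 17/Oct/2024:11:14:00 to 17/Oct/2024:11:19:00
4. Count RESPONSE events in overlap: 0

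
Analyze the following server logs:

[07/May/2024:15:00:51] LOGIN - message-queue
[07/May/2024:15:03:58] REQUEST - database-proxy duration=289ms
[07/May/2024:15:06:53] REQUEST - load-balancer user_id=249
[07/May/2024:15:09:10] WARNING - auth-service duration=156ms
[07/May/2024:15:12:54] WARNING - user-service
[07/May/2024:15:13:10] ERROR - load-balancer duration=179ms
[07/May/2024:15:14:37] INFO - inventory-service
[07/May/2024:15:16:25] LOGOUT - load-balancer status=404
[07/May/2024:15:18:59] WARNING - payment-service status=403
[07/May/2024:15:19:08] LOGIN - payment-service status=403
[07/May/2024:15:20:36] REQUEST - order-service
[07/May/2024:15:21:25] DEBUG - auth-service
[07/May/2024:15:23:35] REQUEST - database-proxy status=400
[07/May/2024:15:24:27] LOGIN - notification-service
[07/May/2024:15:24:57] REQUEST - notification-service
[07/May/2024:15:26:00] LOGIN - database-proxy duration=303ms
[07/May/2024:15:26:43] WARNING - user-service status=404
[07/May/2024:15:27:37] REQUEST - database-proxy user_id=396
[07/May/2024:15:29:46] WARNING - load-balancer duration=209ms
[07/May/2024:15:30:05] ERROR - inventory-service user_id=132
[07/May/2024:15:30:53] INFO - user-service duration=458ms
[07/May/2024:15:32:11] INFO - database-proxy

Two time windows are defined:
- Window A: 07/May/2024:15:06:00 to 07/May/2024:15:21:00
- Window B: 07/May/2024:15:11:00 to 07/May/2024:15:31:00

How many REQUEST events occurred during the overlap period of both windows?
1

To find overlap events:

1. Window A: 07/May/2024:15:06:00 to 07/May/2024:15:21:00
2. Window B: 07/May/2024:15:11:00 to 07/May/2024:15:31:00
3. Overlap period: 07/May/2024:15:11:00 to 07/May/2024:15:21:00
4. Count REQUEST events in overlap: 1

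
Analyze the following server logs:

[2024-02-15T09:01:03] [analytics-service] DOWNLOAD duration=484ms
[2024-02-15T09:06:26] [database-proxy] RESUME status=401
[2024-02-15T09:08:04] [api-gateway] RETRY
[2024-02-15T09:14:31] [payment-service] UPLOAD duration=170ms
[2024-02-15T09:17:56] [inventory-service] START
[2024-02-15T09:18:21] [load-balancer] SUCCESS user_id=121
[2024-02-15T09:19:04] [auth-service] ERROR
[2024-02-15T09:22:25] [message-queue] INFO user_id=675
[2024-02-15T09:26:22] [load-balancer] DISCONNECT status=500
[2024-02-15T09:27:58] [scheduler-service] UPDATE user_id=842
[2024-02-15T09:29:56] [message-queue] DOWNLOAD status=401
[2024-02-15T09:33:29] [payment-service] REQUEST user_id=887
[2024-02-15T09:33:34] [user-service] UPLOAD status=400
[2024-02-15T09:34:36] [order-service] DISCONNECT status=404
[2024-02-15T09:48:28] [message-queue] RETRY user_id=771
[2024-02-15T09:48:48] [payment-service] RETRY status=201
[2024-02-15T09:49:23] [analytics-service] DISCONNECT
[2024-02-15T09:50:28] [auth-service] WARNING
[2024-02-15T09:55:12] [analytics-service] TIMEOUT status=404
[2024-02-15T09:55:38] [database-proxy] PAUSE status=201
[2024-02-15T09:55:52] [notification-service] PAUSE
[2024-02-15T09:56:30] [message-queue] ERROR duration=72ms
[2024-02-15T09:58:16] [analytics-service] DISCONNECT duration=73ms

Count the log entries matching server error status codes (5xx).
1

To find matching entries:

1. Pattern to match: server error status codes (5xx)
2. Scan each log entry for the pattern
3. Count matches: 1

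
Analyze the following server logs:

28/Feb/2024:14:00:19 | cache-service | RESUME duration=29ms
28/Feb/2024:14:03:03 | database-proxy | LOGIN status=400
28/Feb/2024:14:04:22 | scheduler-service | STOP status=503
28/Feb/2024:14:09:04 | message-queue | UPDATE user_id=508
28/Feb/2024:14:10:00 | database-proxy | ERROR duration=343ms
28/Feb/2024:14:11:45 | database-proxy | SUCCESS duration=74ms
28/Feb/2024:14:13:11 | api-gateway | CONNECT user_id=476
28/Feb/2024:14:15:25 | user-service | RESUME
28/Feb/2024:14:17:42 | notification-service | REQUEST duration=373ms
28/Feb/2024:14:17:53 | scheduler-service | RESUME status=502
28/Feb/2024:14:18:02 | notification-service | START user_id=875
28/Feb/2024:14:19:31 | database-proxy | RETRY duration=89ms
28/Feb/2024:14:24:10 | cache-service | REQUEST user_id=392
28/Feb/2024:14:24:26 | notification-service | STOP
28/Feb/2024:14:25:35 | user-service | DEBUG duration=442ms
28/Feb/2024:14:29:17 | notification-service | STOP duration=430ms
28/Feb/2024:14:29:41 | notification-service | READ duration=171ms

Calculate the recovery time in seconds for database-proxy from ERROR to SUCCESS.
105

To calculate recovery time:

1. Find ERROR event for database-proxy: 28/Feb/2024:14:10:00
2. Find next SUCCESS event for database-proxy: 28/Feb/2024:14:11:45
3. Recovery time: 28/Feb/2024:14:11:45 - 28/Feb/2024:14:10:00 = 105 seconds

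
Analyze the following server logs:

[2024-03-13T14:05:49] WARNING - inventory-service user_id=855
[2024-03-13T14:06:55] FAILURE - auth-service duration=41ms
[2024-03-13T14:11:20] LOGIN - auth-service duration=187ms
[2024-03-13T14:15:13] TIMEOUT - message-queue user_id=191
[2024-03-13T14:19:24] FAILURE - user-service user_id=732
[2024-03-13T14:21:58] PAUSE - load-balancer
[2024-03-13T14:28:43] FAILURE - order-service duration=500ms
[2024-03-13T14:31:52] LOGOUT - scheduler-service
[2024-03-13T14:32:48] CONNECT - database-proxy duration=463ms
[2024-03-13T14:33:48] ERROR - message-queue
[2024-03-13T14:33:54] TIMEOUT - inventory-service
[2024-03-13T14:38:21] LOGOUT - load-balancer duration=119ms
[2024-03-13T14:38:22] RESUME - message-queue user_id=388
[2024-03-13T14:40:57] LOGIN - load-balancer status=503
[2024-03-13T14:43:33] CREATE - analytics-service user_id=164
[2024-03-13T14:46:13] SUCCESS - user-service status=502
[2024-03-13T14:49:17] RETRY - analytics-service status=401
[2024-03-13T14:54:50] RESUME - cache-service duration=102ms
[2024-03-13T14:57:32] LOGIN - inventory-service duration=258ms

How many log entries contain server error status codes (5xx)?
2

To find matching entries:

1. Pattern to match: server error status codes (5xx)
2. Scan each log entry for the pattern
3. Count matches: 2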